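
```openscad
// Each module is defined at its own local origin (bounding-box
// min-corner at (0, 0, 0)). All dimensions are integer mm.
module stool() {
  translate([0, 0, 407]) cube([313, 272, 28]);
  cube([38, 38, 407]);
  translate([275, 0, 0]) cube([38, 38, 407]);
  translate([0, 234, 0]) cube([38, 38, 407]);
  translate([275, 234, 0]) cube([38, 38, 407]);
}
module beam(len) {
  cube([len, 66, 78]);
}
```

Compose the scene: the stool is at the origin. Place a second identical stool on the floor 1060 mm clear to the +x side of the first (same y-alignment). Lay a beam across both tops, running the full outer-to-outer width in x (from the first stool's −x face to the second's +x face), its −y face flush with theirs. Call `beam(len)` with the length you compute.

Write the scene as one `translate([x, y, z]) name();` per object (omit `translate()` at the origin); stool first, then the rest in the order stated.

stool();
translate([1373, 0, 0]) stool();
translate([0, 0, 435]) beam(1686);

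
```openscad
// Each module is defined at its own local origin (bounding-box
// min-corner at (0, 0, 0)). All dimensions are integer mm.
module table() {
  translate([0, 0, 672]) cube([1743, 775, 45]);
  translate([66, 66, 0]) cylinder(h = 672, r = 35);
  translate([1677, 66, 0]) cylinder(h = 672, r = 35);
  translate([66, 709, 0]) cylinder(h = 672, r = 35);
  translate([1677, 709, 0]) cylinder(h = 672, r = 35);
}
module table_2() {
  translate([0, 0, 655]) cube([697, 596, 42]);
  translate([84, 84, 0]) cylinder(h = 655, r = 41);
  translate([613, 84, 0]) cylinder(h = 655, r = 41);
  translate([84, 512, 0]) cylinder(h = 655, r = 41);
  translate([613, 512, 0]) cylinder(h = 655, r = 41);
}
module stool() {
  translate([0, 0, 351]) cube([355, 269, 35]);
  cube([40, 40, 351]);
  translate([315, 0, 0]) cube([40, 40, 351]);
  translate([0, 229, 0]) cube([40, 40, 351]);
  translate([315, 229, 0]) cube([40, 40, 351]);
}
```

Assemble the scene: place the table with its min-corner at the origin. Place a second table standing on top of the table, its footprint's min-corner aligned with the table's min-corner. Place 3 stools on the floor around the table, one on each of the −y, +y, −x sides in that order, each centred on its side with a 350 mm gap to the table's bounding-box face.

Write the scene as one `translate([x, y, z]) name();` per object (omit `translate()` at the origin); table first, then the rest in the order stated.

table();
translate([0, 0, 717]) table_2();
translate([694, -619, 0]) stool();
translate([694, 1125, 0]) stool();
translate([-705, 253, 0]) stool();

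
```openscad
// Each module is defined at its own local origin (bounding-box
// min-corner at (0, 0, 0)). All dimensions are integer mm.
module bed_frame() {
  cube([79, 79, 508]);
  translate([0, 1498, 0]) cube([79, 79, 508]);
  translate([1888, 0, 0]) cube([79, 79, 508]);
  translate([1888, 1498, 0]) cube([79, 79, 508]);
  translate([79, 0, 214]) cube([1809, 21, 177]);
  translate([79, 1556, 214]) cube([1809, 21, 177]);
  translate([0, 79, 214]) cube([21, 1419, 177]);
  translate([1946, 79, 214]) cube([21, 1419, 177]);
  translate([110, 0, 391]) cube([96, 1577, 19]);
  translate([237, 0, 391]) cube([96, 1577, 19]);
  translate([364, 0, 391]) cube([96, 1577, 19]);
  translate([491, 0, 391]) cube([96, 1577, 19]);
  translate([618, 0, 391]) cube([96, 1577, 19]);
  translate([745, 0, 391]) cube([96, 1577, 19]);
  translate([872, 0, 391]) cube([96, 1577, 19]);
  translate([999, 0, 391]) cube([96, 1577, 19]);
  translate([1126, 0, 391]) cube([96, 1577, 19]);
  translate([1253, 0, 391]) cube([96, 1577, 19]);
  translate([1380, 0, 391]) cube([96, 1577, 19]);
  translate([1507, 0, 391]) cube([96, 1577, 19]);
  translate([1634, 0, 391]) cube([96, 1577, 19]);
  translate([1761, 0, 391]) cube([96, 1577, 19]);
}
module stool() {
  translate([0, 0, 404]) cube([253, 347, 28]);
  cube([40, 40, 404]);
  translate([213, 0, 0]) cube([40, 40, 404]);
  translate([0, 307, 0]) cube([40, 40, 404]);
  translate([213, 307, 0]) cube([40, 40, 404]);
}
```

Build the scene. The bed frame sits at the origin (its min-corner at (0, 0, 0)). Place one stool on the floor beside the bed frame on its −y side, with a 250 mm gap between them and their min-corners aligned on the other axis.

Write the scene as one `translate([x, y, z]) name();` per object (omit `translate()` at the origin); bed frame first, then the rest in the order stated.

bed_frame();
translate([0, -597, 0]) stool();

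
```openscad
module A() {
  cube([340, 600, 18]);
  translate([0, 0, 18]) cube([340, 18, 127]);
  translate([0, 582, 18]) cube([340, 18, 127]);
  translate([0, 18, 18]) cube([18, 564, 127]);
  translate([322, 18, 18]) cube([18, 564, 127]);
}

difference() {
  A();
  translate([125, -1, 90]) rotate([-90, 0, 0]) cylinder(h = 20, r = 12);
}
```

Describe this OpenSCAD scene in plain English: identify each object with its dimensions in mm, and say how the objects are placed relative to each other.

A is an open storage box with external size 340×600×145 mm and wall thickness 18 mm (the base is also 18 mm thick). The base covers the whole footprint; the four walls stand on the base, with the y-facing walls full-width and the x-facing walls fitting between their inner faces.

The open box has a circular hole of radius 12 mm through its front wall, centred at (x = 125, z = 90).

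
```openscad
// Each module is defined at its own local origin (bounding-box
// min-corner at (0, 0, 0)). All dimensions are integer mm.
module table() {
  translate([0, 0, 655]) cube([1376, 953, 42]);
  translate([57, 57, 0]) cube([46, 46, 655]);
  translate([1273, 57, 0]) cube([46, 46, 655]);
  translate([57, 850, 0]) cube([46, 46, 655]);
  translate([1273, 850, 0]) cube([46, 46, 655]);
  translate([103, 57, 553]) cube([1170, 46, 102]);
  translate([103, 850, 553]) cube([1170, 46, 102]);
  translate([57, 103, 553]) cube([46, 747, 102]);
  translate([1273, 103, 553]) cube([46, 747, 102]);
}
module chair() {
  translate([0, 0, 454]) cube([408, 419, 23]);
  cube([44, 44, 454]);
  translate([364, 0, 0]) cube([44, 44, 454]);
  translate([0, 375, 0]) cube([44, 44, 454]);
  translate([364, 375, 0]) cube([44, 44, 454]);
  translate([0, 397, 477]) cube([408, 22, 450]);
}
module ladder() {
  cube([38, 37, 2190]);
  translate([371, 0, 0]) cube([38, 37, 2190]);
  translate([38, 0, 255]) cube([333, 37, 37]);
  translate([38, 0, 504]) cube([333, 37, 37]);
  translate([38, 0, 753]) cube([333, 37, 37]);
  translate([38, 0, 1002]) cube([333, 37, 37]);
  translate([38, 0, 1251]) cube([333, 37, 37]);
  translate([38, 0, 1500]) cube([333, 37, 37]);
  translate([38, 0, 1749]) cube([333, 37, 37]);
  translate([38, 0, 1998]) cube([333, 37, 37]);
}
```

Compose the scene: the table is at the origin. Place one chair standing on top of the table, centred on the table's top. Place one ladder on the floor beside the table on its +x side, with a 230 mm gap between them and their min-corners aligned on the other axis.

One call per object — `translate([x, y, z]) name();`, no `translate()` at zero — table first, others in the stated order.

table();
translate([484, 267, 697]) chair();
translate([1606, 0, 0]) ladder();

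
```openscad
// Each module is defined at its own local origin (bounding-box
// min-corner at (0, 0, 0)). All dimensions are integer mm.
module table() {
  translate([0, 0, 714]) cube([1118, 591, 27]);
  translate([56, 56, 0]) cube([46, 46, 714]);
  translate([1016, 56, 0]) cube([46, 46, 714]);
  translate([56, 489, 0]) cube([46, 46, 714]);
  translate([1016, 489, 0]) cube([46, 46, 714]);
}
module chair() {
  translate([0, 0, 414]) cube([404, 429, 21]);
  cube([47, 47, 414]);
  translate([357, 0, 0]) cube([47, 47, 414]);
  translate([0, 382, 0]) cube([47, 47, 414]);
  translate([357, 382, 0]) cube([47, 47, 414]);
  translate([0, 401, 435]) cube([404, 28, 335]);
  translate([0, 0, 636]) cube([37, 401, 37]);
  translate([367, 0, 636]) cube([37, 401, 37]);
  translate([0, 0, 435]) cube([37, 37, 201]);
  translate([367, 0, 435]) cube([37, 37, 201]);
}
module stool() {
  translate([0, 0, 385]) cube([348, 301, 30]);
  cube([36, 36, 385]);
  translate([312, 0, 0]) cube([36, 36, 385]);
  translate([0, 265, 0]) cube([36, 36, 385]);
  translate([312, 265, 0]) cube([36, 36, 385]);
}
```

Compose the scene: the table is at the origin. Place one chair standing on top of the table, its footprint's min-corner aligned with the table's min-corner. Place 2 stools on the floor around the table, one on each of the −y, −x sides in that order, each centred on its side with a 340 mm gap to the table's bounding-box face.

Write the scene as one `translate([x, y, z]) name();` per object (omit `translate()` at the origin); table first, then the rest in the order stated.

table();
translate([0, 0, 741]) chair();
translate([385, -641, 0]) stool();
translate([-688, 145, 0]) stool();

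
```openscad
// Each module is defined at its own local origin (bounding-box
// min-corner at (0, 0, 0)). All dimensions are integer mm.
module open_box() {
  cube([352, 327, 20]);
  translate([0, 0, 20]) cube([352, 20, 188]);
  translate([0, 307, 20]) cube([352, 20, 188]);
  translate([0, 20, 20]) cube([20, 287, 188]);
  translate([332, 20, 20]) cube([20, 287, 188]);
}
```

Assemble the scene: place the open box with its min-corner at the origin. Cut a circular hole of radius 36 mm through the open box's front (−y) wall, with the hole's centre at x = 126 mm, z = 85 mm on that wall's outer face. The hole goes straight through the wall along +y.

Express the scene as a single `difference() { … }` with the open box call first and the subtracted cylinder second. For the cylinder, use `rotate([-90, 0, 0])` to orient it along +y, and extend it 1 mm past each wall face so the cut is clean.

difference() {
  open_box();
  translate([126, -1, 85]) rotate([-90, 0, 0]) cylinder(h = 22, r = 36);
}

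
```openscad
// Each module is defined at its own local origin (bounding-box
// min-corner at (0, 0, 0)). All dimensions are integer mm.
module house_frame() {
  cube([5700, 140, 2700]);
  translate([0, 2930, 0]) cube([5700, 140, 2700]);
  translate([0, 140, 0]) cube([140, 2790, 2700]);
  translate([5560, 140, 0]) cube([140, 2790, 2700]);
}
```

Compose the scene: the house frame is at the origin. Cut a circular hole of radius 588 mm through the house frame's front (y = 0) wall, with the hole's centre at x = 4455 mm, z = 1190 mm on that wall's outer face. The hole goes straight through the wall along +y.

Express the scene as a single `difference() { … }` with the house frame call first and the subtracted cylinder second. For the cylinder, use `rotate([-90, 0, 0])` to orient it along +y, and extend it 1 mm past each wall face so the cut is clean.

difference() {
  house_frame();
  translate([4455, -1, 1190]) rotate([-90, 0, 0]) cylinder(h = 142, r = 588);
}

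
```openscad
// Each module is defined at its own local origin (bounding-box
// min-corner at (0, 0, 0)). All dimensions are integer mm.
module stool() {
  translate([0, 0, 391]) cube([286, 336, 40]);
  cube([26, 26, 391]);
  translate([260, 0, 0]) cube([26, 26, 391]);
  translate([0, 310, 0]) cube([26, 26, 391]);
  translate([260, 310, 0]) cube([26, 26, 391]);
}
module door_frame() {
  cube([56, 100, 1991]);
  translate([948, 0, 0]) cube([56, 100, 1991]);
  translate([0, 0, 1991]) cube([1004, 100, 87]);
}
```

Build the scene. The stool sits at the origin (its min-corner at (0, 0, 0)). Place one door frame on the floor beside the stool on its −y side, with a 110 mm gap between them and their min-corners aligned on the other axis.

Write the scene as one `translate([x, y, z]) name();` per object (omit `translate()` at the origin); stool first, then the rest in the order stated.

stool();
translate([0, -210, 0]) door_frame();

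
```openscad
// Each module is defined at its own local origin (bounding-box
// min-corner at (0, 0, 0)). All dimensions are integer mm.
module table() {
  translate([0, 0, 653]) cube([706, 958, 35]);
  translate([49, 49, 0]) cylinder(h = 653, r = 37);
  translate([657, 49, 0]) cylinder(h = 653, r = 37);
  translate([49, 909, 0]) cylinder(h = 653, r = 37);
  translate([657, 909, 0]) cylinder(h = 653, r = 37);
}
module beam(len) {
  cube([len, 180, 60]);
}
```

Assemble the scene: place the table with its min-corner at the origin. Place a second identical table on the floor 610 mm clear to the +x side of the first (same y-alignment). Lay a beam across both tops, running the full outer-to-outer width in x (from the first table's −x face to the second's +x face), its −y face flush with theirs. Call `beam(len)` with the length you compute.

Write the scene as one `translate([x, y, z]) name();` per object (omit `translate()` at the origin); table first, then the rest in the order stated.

table();
translate([1316, 0, 0]) table();
translate([0, 0, 688]) beam(2022);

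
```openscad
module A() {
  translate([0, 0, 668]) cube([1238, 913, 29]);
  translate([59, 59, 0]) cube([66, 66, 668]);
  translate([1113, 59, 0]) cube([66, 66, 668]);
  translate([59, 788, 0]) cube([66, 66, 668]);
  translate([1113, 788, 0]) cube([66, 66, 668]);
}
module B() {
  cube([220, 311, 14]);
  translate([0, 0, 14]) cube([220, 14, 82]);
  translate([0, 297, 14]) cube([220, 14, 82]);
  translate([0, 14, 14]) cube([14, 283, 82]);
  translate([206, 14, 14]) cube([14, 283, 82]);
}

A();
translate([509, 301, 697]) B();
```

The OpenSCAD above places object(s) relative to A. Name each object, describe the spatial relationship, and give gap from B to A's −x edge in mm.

The open box's min-x is at 509; the table's min-x is 0; gap = 509 mm.

A is a table. B is an open box. The open box is on top of the table, centred. The gap from the open box to the table's −x edge is 509 mm.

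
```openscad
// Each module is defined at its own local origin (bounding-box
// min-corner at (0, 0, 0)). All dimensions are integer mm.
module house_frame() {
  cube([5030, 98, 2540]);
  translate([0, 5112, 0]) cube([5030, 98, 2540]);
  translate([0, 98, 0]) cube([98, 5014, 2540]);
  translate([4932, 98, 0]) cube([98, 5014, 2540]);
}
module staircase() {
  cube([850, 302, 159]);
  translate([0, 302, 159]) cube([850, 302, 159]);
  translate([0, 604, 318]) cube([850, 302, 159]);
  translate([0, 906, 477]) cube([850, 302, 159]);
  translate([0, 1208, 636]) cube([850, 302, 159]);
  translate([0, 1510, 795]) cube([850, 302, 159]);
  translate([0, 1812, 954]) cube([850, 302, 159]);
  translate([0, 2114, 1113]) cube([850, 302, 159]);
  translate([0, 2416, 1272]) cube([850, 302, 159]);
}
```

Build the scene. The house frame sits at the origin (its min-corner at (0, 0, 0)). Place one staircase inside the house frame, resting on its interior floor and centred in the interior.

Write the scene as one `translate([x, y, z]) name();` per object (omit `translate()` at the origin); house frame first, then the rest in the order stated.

house_frame();
translate([2090, 1246, 0]) staircase();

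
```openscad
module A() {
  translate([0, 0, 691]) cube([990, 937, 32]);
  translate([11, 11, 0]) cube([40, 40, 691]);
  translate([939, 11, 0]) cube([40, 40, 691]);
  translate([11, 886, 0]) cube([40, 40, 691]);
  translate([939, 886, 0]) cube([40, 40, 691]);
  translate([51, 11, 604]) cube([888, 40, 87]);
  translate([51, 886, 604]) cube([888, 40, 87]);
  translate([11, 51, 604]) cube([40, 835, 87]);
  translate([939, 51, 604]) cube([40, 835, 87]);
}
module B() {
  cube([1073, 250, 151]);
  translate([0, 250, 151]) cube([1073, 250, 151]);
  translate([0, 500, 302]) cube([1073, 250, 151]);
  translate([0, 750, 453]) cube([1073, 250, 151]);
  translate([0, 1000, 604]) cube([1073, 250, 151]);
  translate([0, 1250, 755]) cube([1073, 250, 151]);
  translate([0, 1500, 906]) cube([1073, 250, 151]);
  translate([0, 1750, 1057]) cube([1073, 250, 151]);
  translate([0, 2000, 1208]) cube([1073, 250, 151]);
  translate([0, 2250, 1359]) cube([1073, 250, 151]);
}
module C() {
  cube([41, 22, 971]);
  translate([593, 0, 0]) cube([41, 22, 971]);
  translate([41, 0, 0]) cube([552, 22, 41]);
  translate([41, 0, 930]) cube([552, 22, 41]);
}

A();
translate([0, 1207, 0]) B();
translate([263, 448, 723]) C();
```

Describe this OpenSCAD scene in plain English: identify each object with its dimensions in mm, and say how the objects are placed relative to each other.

A is a table: top 990 mm (x) × 937 mm (y), 32 mm thick, upper face at z = 723 mm, on four 40×40 mm square legs, each inset 11 mm from the nearest pair of top edges, running from z = 0 to the bottom of the top. Four apron rails, 40 mm thick and 87 mm tall, run between adjacent legs with their top edges flush with the underside of the top and their outer faces flush with the legs' outer faces.

B is a straight staircase of 10 solid steps. Each step is 1073 mm wide (x), 250 mm deep (y, the going) and 151 mm tall (the rise). The first step rests on the floor; each subsequent step sits one going further in +y and one rise higher in +z, directly behind and above the previous step with no overlap.

C is a picture frame with a 552×889 mm rectangular opening (x by z) and a uniform 41 mm border on every side. Frame depth is 22 mm along y. It is built from two vertical stiles running the full outside height and two horizontal rails spanning the gap between the stiles.

The staircase is on the floor beside the table on its +y side. The picture frame is on top of the table.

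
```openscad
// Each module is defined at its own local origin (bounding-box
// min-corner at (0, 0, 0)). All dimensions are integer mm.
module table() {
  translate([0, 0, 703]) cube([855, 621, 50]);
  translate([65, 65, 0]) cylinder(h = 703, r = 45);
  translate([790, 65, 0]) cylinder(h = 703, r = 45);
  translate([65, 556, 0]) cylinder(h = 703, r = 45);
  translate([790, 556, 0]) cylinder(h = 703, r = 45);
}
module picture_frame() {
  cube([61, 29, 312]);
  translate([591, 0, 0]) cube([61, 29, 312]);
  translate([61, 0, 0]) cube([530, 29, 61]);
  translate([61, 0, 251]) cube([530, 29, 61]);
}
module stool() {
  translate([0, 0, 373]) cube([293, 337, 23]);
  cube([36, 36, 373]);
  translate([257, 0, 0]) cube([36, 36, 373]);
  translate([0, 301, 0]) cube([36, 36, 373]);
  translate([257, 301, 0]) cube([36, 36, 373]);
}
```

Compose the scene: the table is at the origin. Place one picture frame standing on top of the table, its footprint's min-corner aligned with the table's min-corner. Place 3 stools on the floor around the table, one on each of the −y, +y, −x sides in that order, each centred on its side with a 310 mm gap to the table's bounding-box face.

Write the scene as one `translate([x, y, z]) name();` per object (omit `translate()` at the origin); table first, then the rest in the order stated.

table();
translate([0, 0, 753]) picture_frame();
translate([281, -647, 0]) stool();
translate([281, 931, 0]) stool();
translate([-603, 142, 0]) stool();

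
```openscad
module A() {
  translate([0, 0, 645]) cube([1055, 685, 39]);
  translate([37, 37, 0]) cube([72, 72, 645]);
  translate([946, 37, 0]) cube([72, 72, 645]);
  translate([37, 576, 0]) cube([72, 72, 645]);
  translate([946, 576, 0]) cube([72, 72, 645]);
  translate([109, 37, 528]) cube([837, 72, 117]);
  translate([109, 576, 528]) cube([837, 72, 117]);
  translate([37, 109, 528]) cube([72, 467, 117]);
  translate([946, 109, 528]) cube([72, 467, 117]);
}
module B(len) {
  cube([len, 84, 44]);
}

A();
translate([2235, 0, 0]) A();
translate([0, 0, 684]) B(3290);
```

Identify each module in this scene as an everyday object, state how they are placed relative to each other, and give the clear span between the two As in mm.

Second table starts at x = 2235; first ends at x = 1055; clear span = 2235 − 1055 = 1180 mm.

A is a table. B is a beam. A beam spans the tops of two tables. The clear span between the two tables is 1180 mm.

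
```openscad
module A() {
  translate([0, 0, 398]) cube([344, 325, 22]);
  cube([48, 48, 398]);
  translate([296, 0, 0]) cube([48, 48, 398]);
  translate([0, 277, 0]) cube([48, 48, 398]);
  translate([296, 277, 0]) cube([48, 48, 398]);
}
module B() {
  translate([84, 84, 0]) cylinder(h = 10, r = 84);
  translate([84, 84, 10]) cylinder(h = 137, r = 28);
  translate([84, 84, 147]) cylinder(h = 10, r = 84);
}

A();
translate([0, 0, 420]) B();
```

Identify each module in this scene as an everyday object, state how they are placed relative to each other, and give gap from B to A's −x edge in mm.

The spool's min-x is at 0; the stool's min-x is 0; gap = 0 mm.

A is a stool. B is a spool. The spool is on top of the stool. The gap from the spool to the stool's −x edge is 0 mm.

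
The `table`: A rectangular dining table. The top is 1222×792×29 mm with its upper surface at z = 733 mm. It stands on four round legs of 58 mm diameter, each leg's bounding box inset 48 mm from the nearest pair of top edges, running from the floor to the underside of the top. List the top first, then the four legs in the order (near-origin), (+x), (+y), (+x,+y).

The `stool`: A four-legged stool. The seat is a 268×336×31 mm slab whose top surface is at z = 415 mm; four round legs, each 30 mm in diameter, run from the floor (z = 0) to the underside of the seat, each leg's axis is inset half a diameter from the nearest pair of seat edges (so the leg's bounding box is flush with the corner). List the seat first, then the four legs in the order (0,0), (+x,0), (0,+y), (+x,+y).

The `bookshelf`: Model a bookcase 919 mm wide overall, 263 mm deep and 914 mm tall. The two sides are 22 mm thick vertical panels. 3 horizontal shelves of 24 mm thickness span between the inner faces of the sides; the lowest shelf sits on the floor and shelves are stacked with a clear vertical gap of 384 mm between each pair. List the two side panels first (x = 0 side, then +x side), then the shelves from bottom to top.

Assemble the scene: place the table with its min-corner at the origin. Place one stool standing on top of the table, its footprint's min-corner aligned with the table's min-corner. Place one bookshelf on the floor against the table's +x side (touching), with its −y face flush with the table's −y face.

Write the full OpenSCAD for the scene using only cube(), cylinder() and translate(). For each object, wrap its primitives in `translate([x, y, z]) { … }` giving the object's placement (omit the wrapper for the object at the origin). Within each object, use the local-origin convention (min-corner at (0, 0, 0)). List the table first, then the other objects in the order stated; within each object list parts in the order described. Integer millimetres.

translate([0, 0, 704]) cube([1222, 792, 29]);
translate([77, 77, 0]) cylinder(h = 704, r = 29);
translate([1145, 77, 0]) cylinder(h = 704, r = 29);
translate([77, 715, 0]) cylinder(h = 704, r = 29);
translate([1145, 715, 0]) cylinder(h = 704, r = 29);
translate([0, 0, 733]) {
  translate([0, 0, 384]) cube([268, 336, 31]);
  translate([15, 15, 0]) cylinder(h = 384, r = 15);
  translate([253, 15, 0]) cylinder(h = 384, r = 15);
  translate([15, 321, 0]) cylinder(h = 384, r = 15);
  translate([253, 321, 0]) cylinder(h = 384, r = 15);
}
translate([1222, 0, 0]) {
  cube([22, 263, 914]);
  translate([897, 0, 0]) cube([22, 263, 914]);
  translate([22, 0, 0]) cube([875, 263, 24]);
  translate([22, 0, 408]) cube([875, 263, 24]);
  translate([22, 0, 816]) cube([875, 263, 24]);
}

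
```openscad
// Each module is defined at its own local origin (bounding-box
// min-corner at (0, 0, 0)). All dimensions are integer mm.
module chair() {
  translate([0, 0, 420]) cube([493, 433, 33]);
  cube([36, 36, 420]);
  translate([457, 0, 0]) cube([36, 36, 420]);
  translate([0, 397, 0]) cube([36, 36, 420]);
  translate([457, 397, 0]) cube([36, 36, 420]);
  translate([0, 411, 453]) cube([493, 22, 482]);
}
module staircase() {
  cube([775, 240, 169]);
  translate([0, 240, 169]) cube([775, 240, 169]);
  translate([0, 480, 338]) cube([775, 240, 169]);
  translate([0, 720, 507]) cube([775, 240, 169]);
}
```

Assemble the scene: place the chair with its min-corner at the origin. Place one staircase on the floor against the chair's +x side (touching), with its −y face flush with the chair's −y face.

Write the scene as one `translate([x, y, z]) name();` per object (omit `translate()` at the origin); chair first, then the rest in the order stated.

chair();
translate([493, 0, 0]) staircase();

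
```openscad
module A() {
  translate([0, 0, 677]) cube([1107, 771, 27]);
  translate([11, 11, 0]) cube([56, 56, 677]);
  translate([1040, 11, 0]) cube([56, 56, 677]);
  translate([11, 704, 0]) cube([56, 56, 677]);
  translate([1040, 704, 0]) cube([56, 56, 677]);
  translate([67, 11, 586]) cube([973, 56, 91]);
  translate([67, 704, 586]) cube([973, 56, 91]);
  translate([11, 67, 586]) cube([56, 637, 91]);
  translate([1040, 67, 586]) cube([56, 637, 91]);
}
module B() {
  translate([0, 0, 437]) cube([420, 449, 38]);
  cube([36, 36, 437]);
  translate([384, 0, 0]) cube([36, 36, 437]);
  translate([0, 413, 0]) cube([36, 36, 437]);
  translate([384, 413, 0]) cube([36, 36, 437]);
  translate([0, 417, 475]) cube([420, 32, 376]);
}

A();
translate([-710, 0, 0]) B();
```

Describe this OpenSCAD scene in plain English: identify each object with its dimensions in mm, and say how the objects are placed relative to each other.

A is a table: top 1107 mm (x) × 771 mm (y), 27 mm thick, upper face at z = 704 mm, on four 56×56 mm square legs, each inset 11 mm from the nearest pair of top edges, running from z = 0 to the bottom of the top. Four apron rails, 56 mm thick and 91 mm tall, run between adjacent legs with their top edges flush with the underside of the top and their outer faces flush with the legs' outer faces.

B is a chair. The seat is a 420×449×38 mm slab with its top at z = 475 mm, on four 36×36 mm corner legs (flush with the seat edges, standing on z = 0). A flat backrest 32 mm thick, 376 mm tall, spans the full seat width and rises from the seat top along its +y edge, rear face flush with the rear of the seat.

The chair is on the floor beside the table on its −x side.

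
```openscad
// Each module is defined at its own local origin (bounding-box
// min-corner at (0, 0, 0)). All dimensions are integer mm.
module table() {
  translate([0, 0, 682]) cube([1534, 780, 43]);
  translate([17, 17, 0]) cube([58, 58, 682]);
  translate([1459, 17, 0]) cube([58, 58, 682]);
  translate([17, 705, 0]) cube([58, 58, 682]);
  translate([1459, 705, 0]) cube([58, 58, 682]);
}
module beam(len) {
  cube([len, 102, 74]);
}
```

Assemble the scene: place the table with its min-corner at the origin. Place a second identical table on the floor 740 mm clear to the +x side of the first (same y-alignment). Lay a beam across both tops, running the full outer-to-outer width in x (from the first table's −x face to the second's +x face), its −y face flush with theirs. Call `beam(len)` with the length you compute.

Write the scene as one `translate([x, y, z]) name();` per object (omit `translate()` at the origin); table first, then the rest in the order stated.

table();
translate([2274, 0, 0]) table();
translate([0, 0, 725]) beam(3808);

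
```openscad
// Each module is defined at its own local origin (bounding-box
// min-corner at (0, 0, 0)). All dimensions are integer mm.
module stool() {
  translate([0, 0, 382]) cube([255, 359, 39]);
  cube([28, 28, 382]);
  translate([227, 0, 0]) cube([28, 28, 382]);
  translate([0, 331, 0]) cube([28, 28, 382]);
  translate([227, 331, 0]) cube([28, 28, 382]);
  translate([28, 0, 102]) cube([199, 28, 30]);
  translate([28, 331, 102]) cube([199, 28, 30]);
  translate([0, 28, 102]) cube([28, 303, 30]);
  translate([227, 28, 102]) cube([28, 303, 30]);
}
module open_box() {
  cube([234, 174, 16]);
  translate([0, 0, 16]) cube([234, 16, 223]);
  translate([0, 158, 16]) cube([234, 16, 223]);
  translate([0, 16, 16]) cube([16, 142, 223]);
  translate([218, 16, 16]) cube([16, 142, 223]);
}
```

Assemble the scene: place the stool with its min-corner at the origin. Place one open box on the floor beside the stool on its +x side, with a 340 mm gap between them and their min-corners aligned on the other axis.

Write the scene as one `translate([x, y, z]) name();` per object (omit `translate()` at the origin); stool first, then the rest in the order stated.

stool();
translate([595, 0, 0]) open_box();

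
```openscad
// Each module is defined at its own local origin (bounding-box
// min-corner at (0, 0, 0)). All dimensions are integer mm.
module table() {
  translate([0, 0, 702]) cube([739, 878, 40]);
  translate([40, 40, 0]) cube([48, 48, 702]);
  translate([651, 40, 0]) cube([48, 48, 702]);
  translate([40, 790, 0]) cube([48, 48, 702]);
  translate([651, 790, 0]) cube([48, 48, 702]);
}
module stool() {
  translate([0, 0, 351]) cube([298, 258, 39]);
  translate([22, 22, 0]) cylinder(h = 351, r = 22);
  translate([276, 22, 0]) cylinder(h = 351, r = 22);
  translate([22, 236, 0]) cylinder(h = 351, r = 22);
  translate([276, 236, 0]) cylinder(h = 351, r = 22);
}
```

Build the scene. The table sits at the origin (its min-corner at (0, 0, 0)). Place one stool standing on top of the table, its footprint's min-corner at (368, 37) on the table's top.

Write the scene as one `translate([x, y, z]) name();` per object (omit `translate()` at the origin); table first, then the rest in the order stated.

table();
translate([368, 37, 742]) stool();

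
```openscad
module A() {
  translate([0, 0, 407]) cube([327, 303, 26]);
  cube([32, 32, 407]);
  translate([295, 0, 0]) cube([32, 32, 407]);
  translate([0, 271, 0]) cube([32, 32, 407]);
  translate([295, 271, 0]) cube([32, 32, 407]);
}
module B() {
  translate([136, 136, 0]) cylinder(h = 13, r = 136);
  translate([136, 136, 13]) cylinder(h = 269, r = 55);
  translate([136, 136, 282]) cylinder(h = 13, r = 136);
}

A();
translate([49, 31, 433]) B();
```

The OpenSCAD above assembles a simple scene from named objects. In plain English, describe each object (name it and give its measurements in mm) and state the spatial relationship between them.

A is a four-legged stool. The seat is 327×303 mm, 26 mm thick, top at z = 433 mm. It stands on four square legs, each 32×32 mm in cross-section, from z = 0 to the seat underside, each flush with a corner of the seat.

B is a spool: two coaxial disc flanges of radius 136 mm and thickness 13 mm, joined by a core cylinder of radius 55 mm and height 269 mm. The lower flange rests on z = 0 and the three cylinders share a vertical axis.

The spool is on top of the stool.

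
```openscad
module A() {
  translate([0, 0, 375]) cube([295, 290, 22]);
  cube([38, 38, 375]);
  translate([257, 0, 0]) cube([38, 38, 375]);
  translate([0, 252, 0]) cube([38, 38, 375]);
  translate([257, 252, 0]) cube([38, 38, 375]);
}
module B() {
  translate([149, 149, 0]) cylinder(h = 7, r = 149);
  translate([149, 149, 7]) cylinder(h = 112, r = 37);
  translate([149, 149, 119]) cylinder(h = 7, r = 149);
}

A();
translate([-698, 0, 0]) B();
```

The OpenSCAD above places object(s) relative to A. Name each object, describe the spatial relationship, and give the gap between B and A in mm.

The spool's nearest face is 400 mm from the stool's −x face.

A is a stool. B is a spool. The spool is on the floor beside the stool on its −x side. The gap between the spool and the stool is 400 mm.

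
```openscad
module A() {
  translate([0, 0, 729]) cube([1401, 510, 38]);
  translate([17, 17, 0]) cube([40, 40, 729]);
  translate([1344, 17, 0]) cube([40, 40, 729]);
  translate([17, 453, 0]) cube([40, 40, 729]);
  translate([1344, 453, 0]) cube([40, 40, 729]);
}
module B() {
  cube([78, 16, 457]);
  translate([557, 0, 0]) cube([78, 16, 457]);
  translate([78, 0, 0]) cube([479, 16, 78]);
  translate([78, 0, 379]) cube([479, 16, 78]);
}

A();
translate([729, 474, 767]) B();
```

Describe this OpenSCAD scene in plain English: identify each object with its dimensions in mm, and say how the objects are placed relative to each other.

A is a table: top 1401 mm (x) × 510 mm (y), 38 mm thick, upper face at z = 767 mm, on four 40×40 mm square legs, each inset 17 mm from the nearest pair of top edges, running from z = 0 to the bottom of the top.

B is a rectangular picture frame lying in the x–z plane (depth along y). The opening is 479 mm wide (x) by 301 mm tall (z), surrounded by a border 78 mm wide on all four sides. The frame is 16 mm deep and is made of two full-height vertical stiles with two horizontal rails fitted between them.

The picture frame is on top of the table.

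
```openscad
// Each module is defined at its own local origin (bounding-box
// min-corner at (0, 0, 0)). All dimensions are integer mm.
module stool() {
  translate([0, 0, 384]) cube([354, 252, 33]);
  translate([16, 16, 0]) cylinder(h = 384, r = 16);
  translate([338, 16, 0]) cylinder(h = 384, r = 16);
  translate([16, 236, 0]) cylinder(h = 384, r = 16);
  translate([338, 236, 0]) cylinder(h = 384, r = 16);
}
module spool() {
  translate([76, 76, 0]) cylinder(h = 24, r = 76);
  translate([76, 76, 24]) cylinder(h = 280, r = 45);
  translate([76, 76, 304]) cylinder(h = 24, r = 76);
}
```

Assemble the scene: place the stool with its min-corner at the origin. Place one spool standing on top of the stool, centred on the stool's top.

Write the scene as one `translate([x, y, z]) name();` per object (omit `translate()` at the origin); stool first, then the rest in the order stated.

stool();
translate([101, 50, 417]) spool();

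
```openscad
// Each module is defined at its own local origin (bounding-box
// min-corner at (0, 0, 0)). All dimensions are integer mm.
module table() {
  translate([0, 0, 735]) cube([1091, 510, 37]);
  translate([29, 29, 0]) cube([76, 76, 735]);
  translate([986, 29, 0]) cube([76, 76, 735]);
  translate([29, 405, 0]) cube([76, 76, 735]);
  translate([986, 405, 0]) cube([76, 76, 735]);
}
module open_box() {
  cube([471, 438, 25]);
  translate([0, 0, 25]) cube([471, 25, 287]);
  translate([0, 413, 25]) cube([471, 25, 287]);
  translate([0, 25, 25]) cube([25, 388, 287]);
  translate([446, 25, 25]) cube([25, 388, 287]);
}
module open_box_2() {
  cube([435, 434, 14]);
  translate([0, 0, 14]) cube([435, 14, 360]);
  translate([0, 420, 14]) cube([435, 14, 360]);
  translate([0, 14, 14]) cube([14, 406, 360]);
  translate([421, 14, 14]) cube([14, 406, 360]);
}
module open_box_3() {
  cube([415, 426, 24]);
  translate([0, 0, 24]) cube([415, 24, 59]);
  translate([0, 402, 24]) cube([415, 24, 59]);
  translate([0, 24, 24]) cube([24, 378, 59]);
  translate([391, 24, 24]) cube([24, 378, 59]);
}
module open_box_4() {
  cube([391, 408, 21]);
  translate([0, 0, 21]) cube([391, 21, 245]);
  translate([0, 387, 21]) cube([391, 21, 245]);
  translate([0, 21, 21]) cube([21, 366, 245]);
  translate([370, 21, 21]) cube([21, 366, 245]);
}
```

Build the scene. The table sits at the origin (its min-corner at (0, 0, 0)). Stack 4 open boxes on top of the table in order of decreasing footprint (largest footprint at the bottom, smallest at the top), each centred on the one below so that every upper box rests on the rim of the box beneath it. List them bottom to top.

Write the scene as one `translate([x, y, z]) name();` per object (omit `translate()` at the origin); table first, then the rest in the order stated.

table();
translate([310, 36, 772]) open_box();
translate([328, 38, 1084]) open_box_2();
translate([338, 42, 1458]) open_box_3();
translate([350, 51, 1541]) open_box_4();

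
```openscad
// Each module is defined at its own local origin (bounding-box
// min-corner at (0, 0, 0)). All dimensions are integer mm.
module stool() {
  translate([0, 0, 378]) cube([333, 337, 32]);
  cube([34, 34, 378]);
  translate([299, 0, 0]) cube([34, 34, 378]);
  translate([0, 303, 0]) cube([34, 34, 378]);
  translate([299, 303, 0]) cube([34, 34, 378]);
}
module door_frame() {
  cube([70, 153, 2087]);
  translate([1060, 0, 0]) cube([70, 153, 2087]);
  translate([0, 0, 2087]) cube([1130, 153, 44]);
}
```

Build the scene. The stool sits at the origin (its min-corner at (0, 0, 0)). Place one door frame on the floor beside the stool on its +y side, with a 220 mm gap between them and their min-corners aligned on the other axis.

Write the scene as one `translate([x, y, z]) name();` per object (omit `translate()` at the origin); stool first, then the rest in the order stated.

stool();
translate([0, 557, 0]) door_frame();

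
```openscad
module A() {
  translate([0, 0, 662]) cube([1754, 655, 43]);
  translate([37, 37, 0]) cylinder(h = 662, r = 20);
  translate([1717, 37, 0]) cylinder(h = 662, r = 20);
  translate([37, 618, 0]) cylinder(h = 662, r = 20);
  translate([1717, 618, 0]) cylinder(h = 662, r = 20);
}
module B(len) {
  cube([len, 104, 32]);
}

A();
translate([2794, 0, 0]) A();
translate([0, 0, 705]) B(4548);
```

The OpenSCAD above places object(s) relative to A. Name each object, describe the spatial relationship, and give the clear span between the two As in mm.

Second table starts at x = 2794; first ends at x = 1754; clear span = 2794 − 1754 = 1040 mm.

A is a table. B is a beam. A beam spans the tops of two tables. The clear span between the two tables is 1040 mm.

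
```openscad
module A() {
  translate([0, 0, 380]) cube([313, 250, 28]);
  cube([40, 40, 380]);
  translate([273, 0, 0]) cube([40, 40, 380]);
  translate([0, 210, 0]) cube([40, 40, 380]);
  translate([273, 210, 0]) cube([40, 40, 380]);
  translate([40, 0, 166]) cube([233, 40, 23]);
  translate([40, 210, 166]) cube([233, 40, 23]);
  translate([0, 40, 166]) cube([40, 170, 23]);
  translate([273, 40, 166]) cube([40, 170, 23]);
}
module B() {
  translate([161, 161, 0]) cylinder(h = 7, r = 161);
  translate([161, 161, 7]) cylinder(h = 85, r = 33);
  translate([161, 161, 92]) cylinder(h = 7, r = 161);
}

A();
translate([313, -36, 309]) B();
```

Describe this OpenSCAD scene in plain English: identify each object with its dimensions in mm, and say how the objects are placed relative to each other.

A is a four-legged stool. The seat is a 313×250×28 mm slab whose top surface is at z = 408 mm; four square legs, each 40×40 mm in cross-section, run from the floor (z = 0) to the underside of the seat, each flush with a corner of the seat. Four stretchers, 40 mm wide and 23 mm tall, connect adjacent legs with their undersides at z = 166 mm, each running between the inner faces of the legs it joins and aligned with the legs' outer faces on the other axis.

B is a spool: two coaxial disc flanges of radius 161 mm and thickness 7 mm, joined by a core cylinder of radius 33 mm and height 85 mm. The lower flange rests on z = 0 and the three cylinders share a vertical axis.

The spool is beside the stool with their tops flush at z = 408.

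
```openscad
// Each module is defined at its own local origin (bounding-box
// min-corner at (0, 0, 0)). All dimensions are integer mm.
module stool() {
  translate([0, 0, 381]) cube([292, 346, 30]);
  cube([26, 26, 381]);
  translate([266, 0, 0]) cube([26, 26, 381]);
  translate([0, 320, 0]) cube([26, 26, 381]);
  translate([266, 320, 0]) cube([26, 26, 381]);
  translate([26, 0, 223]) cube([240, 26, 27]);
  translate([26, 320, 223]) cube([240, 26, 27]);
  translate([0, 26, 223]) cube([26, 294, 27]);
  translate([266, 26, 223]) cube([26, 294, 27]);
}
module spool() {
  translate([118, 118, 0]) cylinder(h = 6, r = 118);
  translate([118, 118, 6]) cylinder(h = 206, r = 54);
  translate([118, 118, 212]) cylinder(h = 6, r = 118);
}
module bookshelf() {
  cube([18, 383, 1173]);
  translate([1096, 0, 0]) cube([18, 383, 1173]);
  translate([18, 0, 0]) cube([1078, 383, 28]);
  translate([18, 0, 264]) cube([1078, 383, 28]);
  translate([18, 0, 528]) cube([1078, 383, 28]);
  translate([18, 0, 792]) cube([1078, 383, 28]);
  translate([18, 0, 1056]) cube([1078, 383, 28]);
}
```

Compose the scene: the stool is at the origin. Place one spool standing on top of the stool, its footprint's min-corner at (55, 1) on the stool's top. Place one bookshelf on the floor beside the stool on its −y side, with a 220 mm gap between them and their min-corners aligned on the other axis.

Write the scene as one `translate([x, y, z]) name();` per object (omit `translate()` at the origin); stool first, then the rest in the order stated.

stool();
translate([55, 1, 411]) spool();
translate([0, -603, 0]) bookshelf();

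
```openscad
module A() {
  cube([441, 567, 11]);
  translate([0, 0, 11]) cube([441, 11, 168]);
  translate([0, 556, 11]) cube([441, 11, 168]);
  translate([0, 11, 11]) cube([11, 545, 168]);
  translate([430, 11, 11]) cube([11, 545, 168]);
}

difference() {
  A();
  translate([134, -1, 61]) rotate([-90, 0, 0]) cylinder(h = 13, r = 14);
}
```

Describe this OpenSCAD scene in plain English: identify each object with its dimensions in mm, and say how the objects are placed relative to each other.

A is an open-topped rectangular box: outside dimensions 441×567×179 mm, with a uniform wall and base thickness of 11 mm. The base is a full 441×567 slab on the floor; four walls sit on top of the base. The front and back walls (the −y and +y sides) span the full width; the two side walls fit between them.

The open box has a circular hole of radius 14 mm through its front wall, centred at (x = 134, z = 61).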